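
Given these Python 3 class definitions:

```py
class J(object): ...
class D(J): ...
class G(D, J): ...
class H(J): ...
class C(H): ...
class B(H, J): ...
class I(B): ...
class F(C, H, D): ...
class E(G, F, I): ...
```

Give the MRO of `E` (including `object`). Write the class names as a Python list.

[E, G, F, C, I, B, H, D, J, object]

L[E] = E + merge(L[G], L[F], L[I], [G F I])
  take G:  [G D J object] + [F C H D J object] + [I B H J object] + [G F I]
  take F:  [D J object] + [F C H D J object] + [I B H J object] + [F I]
  take C:  [D J object] + [C H D J object] + [I B H J object] + [I]
  take I:  [D J object] + [H D J object] + [I B H J object] + [I]
  take B:  [D J object] + [H D J object] + [B H J object]
  take H:  [D J object] + [H D J object] + [H J object]
  take D:  [D J object] + [D J object] + [J object]
  take J:  [J object] + [J object] + [J object]
  take object:  [object] + [object] + [object]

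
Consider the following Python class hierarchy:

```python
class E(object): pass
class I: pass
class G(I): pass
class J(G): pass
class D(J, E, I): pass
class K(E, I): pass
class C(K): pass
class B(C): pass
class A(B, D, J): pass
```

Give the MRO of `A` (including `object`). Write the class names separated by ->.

A -> B -> C -> K -> D -> J -> G -> E -> I -> object

L[A] = A + merge(L[B], L[D], L[J], [B D J])
  take B:  [B C K E I object] + [D J G E I object] + [J G I object] + [B D J]
  take C:  [C K E I object] + [D J G E I object] + [J G I object] + [D J]
  take K:  [K E I object] + [D J G E I object] + [J G I object] + [D J]
  take D:  [E I object] + [D J G E I object] + [J G I object] + [D J]
  take J:  [E I object] + [J G E I object] + [J G I object] + [J]
  take G:  [E I object] + [G E I object] + [G I object]
  take E:  [E I object] + [E I object] + [I object]
  take I:  [I object] + [I object] + [I object]
  take object:  [object] + [object] + [object]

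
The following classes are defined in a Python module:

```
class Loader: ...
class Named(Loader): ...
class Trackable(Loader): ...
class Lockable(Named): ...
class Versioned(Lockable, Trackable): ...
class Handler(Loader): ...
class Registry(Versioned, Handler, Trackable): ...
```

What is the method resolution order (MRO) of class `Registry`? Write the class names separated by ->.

L[Registry] = Registry + merge(L[Versioned], L[Handler], L[Trackable], [Versioned Handler Trackable])
  take Versioned:  [Versioned Lockable Named Trackable Loader object] + [Handler Loader object] + [Trackable Loader object] + [Versioned Handler Trackable]
  take Lockable:  [Lockable Named Trackable Loader object] + [Handler Loader object] + [Trackable Loader object] + [Handler Trackable]
  take Named:  [Named Trackable Loader object] + [Handler Loader object] + [Trackable Loader object] + [Handler Trackable]
  take Handler:  [Trackable Loader object] + [Handler Loader object] + [Trackable Loader object] + [Handler Trackable]
  take Trackable:  [Trackable Loader object] + [Loader object] + [Trackable Loader object] + [Trackable]
  take Loader:  [Loader object] + [Loader object] + [Loader object]
  take object:  [object] + [object] + [object]

Registry -> Versioned -> Lockable -> Named -> Handler -> Trackable -> Loader -> object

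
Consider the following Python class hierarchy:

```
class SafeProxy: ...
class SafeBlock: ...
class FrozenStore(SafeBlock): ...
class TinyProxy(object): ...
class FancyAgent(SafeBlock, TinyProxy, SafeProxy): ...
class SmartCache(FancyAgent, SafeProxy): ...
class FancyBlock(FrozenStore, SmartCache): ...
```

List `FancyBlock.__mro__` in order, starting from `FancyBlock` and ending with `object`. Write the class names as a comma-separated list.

L[FancyBlock] = FancyBlock + merge(L[FrozenStore], L[SmartCache], [FrozenStore SmartCache])
  take FrozenStore:  [FrozenStore SafeBlock object] + [SmartCache FancyAgent SafeBlock TinyProxy SafeProxy object] + [FrozenStore SmartCache]
  take SmartCache:  [SafeBlock object] + [SmartCache FancyAgent SafeBlock TinyProxy SafeProxy object] + [SmartCache]
  take FancyAgent:  [SafeBlock object] + [FancyAgent SafeBlock TinyProxy SafeProxy object]
  take SafeBlock:  [SafeBlock object] + [SafeBlock TinyProxy SafeProxy object]
  take TinyProxy:  [object] + [TinyProxy SafeProxy object]
  take SafeProxy:  [object] + [SafeProxy object]
  take object:  [object] + [object]

FancyBlock, FrozenStore, SmartCache, FancyAgent, SafeBlock, TinyProxy, SafeProxy, object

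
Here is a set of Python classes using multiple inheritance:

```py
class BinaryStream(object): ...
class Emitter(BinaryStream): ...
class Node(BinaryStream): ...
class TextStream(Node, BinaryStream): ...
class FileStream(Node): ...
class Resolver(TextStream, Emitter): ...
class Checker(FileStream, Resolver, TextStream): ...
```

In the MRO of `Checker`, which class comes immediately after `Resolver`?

TextStream

L[Checker] = Checker + merge(L[FileStream], L[Resolver], L[TextStream], [FileStream Resolver TextStream])
  take FileStream:  [FileStream Node BinaryStream object] + [Resolver TextStream Node Emitter BinaryStream object] + [TextStream Node BinaryStream object] + [FileStream Resolver TextStream]
  take Resolver:  [Node BinaryStream object] + [Resolver TextStream Node Emitter BinaryStream object] + [TextStream Node BinaryStream object] + [Resolver TextStream]
  take TextStream:  [Node BinaryStream object] + [TextStream Node Emitter BinaryStream object] + [TextStream Node BinaryStream object] + [TextStream]
  take Node:  [Node BinaryStream object] + [Node Emitter BinaryStream object] + [Node BinaryStream object]
  take Emitter:  [BinaryStream object] + [Emitter BinaryStream object] + [BinaryStream object]
  take BinaryStream:  [BinaryStream object] + [BinaryStream object] + [BinaryStream object]
  take object:  [object] + [object] + [object]
MRO: Checker FileStream Resolver TextStream Node Emitter BinaryStream object
Resolver is at position 2; next is TextStream.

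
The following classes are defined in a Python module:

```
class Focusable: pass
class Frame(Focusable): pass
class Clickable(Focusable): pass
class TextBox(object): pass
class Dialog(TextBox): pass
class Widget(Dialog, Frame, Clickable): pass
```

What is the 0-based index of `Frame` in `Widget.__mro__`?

L[Widget] = Widget + merge(L[Dialog], L[Frame], L[Clickable], [Dialog Frame Clickable])
  take Dialog:  [Dialog TextBox object] + [Frame Focusable object] + [Clickable Focusable object] + [Dialog Frame Clickable]
  take TextBox:  [TextBox object] + [Frame Focusable object] + [Clickable Focusable object] + [Frame Clickable]
  take Frame:  [object] + [Frame Focusable object] + [Clickable Focusable object] + [Frame Clickable]
  take Clickable:  [object] + [Focusable object] + [Clickable Focusable object] + [Clickable]
  take Focusable:  [object] + [Focusable object] + [Focusable object]
  take object:  [object] + [object] + [object]
MRO: Widget Dialog TextBox Frame Clickable Focusable object
Frame sits at index 3.

3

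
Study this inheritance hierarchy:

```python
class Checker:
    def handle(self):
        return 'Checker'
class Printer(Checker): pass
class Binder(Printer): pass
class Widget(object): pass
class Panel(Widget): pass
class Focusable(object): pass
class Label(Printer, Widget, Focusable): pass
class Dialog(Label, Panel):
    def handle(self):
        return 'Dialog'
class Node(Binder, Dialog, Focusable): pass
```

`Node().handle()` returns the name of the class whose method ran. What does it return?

Dialog

L[Node] = Node + merge(L[Binder], L[Dialog], L[Focusable], [Binder Dialog Focusable])
  take Binder:  [Binder Printer Checker object] + [Dialog Label Printer Checker Panel Widget Focusable object] + [Focusable object] + [Binder Dialog Focusable]
  take Dialog:  [Printer Checker object] + [Dialog Label Printer Checker Panel Widget Focusable object] + [Focusable object] + [Dialog Focusable]
  take Label:  [Printer Checker object] + [Label Printer Checker Panel Widget Focusable object] + [Focusable object] + [Focusable]
  take Printer:  [Printer Checker object] + [Printer Checker Panel Widget Focusable object] + [Focusable object] + [Focusable]
  take Checker:  [Checker object] + [Checker Panel Widget Focusable object] + [Focusable object] + [Focusable]
  take Panel:  [object] + [Panel Widget Focusable object] + [Focusable object] + [Focusable]
  take Widget:  [object] + [Widget Focusable object] + [Focusable object] + [Focusable]
  take Focusable:  [object] + [Focusable object] + [Focusable object] + [Focusable]
  take object:  [object] + [object] + [object]
MRO: Node Binder Dialog Label Printer Checker Panel Widget Focusable object
handle is defined in: Checker, Dialog. First along the MRO is Dialog.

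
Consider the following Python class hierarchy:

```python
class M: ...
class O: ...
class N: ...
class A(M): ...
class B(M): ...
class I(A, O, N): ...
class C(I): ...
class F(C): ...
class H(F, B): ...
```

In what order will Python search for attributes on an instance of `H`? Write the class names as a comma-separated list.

H, F, C, I, A, B, M, O, N, object

L[H] = H + merge(L[F], L[B], [F B])
  take F:  [F C I A M O N object] + [B M object] + [F B]
  take C:  [C I A M O N object] + [B M object] + [B]
  take I:  [I A M O N object] + [B M object] + [B]
  take A:  [A M O N object] + [B M object] + [B]
  take B:  [M O N object] + [B M object] + [B]
  take M:  [M O N object] + [M object]
  take O:  [O N object] + [object]
  take N:  [N object] + [object]
  take object:  [object] + [object]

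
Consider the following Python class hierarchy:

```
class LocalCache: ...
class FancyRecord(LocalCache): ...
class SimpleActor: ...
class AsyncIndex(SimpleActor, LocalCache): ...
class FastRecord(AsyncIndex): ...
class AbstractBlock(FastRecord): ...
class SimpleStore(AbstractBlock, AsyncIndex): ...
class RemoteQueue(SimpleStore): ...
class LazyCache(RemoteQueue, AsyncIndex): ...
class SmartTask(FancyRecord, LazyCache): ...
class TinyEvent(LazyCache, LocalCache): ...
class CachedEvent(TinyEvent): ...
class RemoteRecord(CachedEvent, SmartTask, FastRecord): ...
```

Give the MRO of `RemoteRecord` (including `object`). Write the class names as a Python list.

[RemoteRecord, CachedEvent, TinyEvent, SmartTask, FancyRecord, LazyCache, RemoteQueue, SimpleStore, AbstractBlock, FastRecord, AsyncIndex, SimpleActor, LocalCache, object]

L[RemoteRecord] = RemoteRecord + merge(L[CachedEvent], L[SmartTask], L[FastRecord], [CachedEvent SmartTask FastRecord])
  take CachedEvent:  [CachedEvent TinyEvent LazyCache RemoteQueue SimpleStore AbstractBlock FastRecord AsyncIndex SimpleActor LocalCache object] + [SmartTask FancyRecord LazyCache RemoteQueue SimpleStore AbstractBlock FastRecord AsyncIndex SimpleActor LocalCache object] + [FastRecord AsyncIndex SimpleActor LocalCache object] + [CachedEvent SmartTask FastRecord]
  take TinyEvent:  [TinyEvent LazyCache RemoteQueue SimpleStore AbstractBlock FastRecord AsyncIndex SimpleActor LocalCache object] + [SmartTask FancyRecord LazyCache RemoteQueue SimpleStore AbstractBlock FastRecord AsyncIndex SimpleActor LocalCache object] + [FastRecord AsyncIndex SimpleActor LocalCache object] + [SmartTask FastRecord]
  take SmartTask:  [LazyCache RemoteQueue SimpleStore AbstractBlock FastRecord AsyncIndex SimpleActor LocalCache object] + [SmartTask FancyRecord LazyCache RemoteQueue SimpleStore AbstractBlock FastRecord AsyncIndex SimpleActor LocalCache object] + [FastRecord AsyncIndex SimpleActor LocalCache object] + [SmartTask FastRecord]
  take FancyRecord:  [LazyCache RemoteQueue SimpleStore AbstractBlock FastRecord AsyncIndex SimpleActor LocalCache object] + [FancyRecord LazyCache RemoteQueue SimpleStore AbstractBlock FastRecord AsyncIndex SimpleActor LocalCache object] + [FastRecord AsyncIndex SimpleActor LocalCache object] + [FastRecord]
  take LazyCache:  [LazyCache RemoteQueue SimpleStore AbstractBlock FastRecord AsyncIndex SimpleActor LocalCache object] + [LazyCache RemoteQueue SimpleStore AbstractBlock FastRecord AsyncIndex SimpleActor LocalCache object] + [FastRecord AsyncIndex SimpleActor LocalCache object] + [FastRecord]
  take RemoteQueue:  [RemoteQueue SimpleStore AbstractBlock FastRecord AsyncIndex SimpleActor LocalCache object] + [RemoteQueue SimpleStore AbstractBlock FastRecord AsyncIndex SimpleActor LocalCache object] + [FastRecord AsyncIndex SimpleActor LocalCache object] + [FastRecord]
  take SimpleStore:  [SimpleStore AbstractBlock FastRecord AsyncIndex SimpleActor LocalCache object] + [SimpleStore AbstractBlock FastRecord AsyncIndex SimpleActor LocalCache object] + [FastRecord AsyncIndex SimpleActor LocalCache object] + [FastRecord]
  take AbstractBlock:  [AbstractBlock FastRecord AsyncIndex SimpleActor LocalCache object] + [AbstractBlock FastRecord AsyncIndex SimpleActor LocalCache object] + [FastRecord AsyncIndex SimpleActor LocalCache object] + [FastRecord]
  take FastRecord:  [FastRecord AsyncIndex SimpleActor LocalCache object] + [FastRecord AsyncIndex SimpleActor LocalCache object] + [FastRecord AsyncIndex SimpleActor LocalCache object] + [FastRecord]
  take AsyncIndex:  [AsyncIndex SimpleActor LocalCache object] + [AsyncIndex SimpleActor LocalCache object] + [AsyncIndex SimpleActor LocalCache object]
  take SimpleActor:  [SimpleActor LocalCache object] + [SimpleActor LocalCache object] + [SimpleActor LocalCache object]
  take LocalCache:  [LocalCache object] + [LocalCache object] + [LocalCache object]
  take object:  [object] + [object] + [object]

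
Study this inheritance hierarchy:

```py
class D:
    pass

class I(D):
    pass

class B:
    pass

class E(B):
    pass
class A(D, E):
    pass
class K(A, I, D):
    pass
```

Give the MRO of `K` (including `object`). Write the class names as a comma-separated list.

L[K] = K + merge(L[A], L[I], L[D], [A I D])
  take A:  [A D E B object] + [I D object] + [D object] + [A I D]
  take I:  [D E B object] + [I D object] + [D object] + [I D]
  take D:  [D E B object] + [D object] + [D object] + [D]
  take E:  [E B object] + [object] + [object]
  take B:  [B object] + [object] + [object]
  take object:  [object] + [object] + [object]

K, A, I, D, E, B, object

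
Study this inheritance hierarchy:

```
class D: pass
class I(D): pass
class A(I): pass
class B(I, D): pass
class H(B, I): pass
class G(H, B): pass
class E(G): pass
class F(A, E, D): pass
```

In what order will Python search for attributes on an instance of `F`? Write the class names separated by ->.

F -> A -> E -> G -> H -> B -> I -> D -> object

L[F] = F + merge(L[A], L[E], L[D], [A E D])
  take A:  [A I D object] + [E G H B I D object] + [D object] + [A E D]
  take E:  [I D object] + [E G H B I D object] + [D object] + [E D]
  take G:  [I D object] + [G H B I D object] + [D object] + [D]
  take H:  [I D object] + [H B I D object] + [D object] + [D]
  take B:  [I D object] + [B I D object] + [D object] + [D]
  take I:  [I D object] + [I D object] + [D object] + [D]
  take D:  [D object] + [D object] + [D object] + [D]
  take object:  [object] + [object] + [object]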